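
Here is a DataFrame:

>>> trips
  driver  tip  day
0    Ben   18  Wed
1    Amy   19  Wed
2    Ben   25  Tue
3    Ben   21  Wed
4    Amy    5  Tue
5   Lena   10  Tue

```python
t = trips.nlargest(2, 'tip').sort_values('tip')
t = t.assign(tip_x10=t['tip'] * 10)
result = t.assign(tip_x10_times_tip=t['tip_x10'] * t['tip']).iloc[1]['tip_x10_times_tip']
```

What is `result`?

take 2 rows with largest tip:
  driver  tip  day
2    Ben   25  Tue
3    Ben   21  Wed
sort by tip:
  driver  tip  day
3    Ben   21  Wed
2    Ben   25  Tue
add column tip_x10 = t['tip'] * 10:
  driver  tip  day  tip_x10
3    Ben   21  Wed      210
2    Ben   25  Tue      250
add column tip_x10_times_tip = t['tip_x10'] * t['tip']:
  driver  tip  day  tip_x10  tip_x10_times_tip
3    Ben   21  Wed      210               4410
2    Ben   25  Tue      250               6250
value at position 1, column 'tip_x10_times_tip' → 6250

6250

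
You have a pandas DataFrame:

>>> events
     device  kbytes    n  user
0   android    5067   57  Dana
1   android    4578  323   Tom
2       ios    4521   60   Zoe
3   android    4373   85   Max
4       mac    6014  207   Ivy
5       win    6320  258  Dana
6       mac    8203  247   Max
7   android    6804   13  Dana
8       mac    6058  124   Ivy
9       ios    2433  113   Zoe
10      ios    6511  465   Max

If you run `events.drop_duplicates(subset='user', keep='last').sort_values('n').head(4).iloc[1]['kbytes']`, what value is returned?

drop duplicate user (keep=last):
     device  kbytes    n  user
1   android    4578  323   Tom
7   android    6804   13  Dana
8       mac    6058  124   Ivy
9       ios    2433  113   Zoe
10      ios    6511  465   Max
sort by n:
     device  kbytes    n  user
7   android    6804   13  Dana
9       ios    2433  113   Zoe
8       mac    6058  124   Ivy
1   android    4578  323   Tom
10      ios    6511  465   Max
take first 4 rows:
    device  kbytes    n  user
7  android    6804   13  Dana
9      ios    2433  113   Zoe
8      mac    6058  124   Ivy
1  android    4578  323   Tom
The value at position 1, column 'kbytes' is 2433.

2433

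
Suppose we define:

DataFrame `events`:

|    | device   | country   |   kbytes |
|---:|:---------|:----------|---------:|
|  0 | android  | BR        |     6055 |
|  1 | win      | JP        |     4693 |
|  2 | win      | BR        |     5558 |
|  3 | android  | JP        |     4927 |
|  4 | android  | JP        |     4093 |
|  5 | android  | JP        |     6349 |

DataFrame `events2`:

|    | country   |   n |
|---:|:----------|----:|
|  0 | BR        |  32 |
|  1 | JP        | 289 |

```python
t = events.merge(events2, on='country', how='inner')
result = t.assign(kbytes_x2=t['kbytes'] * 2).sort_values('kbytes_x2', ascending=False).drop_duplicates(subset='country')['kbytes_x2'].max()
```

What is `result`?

merge on 'country' (how='inner') → 6 rows:
    device country  kbytes    n
0  android      BR    6055   32
1      win      JP    4693  289
2      win      BR    5558   32
3  android      JP    4927  289
4  android      JP    4093  289
5  android      JP    6349  289
add column kbytes_x2 = t['kbytes'] * 2:
    device country  kbytes    n  kbytes_x2
0  android      BR    6055   32      12110
1      win      JP    4693  289       9386
2      win      BR    5558   32      11116
3  android      JP    4927  289       9854
4  android      JP    4093  289       8186
5  android      JP    6349  289      12698
sort by kbytes_x2 descending:
    device country  kbytes    n  kbytes_x2
5  android      JP    6349  289      12698
0  android      BR    6055   32      12110
2      win      BR    5558   32      11116
3  android      JP    4927  289       9854
1      win      JP    4693  289       9386
4  android      JP    4093  289       8186
drop duplicate country (keep=first):
    device country  kbytes    n  kbytes_x2
5  android      JP    6349  289      12698
0  android      BR    6055   32      12110
max of column 'kbytes_x2' → 12698

12698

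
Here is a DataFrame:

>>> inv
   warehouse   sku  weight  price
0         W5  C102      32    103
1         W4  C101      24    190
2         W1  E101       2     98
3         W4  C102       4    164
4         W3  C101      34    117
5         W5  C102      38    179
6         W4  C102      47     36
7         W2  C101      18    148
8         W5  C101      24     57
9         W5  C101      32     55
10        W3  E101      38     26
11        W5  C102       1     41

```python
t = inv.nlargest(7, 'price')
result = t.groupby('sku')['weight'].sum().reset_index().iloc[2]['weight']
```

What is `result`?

take 7 rows with largest price:
  warehouse   sku  weight  price
1        W4  C101      24    190
5        W5  C102      38    179
3        W4  C102       4    164
7        W2  C101      18    148
4        W3  C101      34    117
0        W5  C102      32    103
2        W1  E101       2     98
group by sku, sum of weight:
sku
C101    76
C102    74
E101     2
Name: weight, dtype: int64
reset_index():
    sku  weight
0  C101      76
1  C102      74
2  E101       2
The value at position 2, column 'weight' is 2.

2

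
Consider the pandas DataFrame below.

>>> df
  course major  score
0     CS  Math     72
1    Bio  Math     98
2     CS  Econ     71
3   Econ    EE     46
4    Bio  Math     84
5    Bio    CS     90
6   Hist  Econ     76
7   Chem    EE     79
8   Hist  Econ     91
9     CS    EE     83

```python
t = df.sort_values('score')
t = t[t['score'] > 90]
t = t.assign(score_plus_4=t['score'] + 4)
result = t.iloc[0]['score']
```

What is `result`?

91

sort by score:
  course major  score
3   Econ    EE     46
2     CS  Econ     71
0     CS  Math     72
6   Hist  Econ     76
7   Chem    EE     79
9     CS    EE     83
4    Bio  Math     84
5    Bio    CS     90
8   Hist  Econ     91
1    Bio  Math     98
filter rows where score > 90:
  course major  score
8   Hist  Econ     91
1    Bio  Math     98
add column score_plus_4 = t['score'] + 4:
  course major  score  score_plus_4
8   Hist  Econ     91            95
1    Bio  Math     98           102
value at position 0, column 'score' → 91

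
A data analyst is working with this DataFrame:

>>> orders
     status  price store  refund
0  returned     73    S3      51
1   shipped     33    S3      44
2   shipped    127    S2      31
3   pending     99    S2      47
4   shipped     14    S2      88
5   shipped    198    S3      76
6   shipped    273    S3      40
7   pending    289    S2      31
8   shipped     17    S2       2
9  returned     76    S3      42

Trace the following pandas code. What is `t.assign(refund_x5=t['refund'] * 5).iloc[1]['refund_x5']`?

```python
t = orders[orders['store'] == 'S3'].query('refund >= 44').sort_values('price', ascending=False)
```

255

filter rows where store == 'S3':
     status  price store  refund
0  returned     73    S3      51
1   shipped     33    S3      44
5   shipped    198    S3      76
6   shipped    273    S3      40
9  returned     76    S3      42
filter rows where refund >= 44:
     status  price store  refund
0  returned     73    S3      51
1   shipped     33    S3      44
5   shipped    198    S3      76
sort by price descending:
     status  price store  refund
5   shipped    198    S3      76
0  returned     73    S3      51
1   shipped     33    S3      44
add column refund_x5 = t['refund'] * 5:
     status  price store  refund  refund_x5
5   shipped    198    S3      76        380
0  returned     73    S3      51        255
1   shipped     33    S3      44        220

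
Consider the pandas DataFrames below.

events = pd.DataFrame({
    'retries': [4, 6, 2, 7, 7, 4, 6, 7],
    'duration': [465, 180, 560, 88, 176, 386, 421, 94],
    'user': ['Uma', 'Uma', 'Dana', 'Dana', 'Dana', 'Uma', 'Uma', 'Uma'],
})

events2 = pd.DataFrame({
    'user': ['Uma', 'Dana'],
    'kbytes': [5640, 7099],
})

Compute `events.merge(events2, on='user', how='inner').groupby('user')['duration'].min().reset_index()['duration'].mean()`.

91.0

merge on 'user' (how='inner') → 8 rows:
   retries  duration  user  kbytes
0        4       465   Uma    5640
1        6       180   Uma    5640
2        2       560  Dana    7099
3        7        88  Dana    7099
4        7       176  Dana    7099
5        4       386   Uma    5640
6        6       421   Uma    5640
7        7        94   Uma    5640
group by user, min of duration:
user
Dana    88
Uma     94
Name: duration, dtype: int64
reset_index():
   user  duration
0  Dana        88
1   Uma        94
mean of column 'duration' → 91.0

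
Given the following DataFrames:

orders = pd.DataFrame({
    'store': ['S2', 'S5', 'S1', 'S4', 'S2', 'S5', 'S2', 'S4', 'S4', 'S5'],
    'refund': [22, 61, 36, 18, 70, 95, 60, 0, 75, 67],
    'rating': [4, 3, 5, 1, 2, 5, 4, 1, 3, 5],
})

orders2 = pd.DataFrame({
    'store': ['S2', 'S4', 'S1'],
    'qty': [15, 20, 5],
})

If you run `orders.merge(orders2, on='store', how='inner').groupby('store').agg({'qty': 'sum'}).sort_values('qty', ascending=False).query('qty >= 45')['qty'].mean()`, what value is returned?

52.5

merge on 'store' (how='inner') → 7 rows:
  store  refund  rating  qty
0    S2      22       4   15
1    S1      36       5    5
2    S4      18       1   20
3    S2      70       2   15
4    S2      60       4   15
5    S4       0       1   20
6    S4      75       3   20
group by store, sum of qty:
       qty
store     
S1       5
S2      45
S4      60
sort by qty descending:
       qty
store     
S4      60
S2      45
S1       5
filter rows where qty >= 45:
       qty
store     
S4      60
S2      45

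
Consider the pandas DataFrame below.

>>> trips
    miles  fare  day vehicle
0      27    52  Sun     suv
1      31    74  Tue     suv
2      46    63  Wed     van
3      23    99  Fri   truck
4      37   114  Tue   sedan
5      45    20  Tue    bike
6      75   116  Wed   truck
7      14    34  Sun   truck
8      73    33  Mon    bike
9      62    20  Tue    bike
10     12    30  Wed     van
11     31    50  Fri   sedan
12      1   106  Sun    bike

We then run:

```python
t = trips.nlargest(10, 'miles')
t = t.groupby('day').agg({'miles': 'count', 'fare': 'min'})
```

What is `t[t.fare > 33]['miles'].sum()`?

5

take 10 rows with largest miles:
    miles  fare  day vehicle
6      75   116  Wed   truck
8      73    33  Mon    bike
9      62    20  Tue    bike
2      46    63  Wed     van
5      45    20  Tue    bike
4      37   114  Tue   sedan
1      31    74  Tue     suv
11     31    50  Fri   sedan
0      27    52  Sun     suv
3      23    99  Fri   truck
group by day: count(miles), min(fare):
     miles  fare
day             
Fri      2    50
Mon      1    33
Sun      1    52
Tue      4    20
Wed      2    63
filter rows where fare > 33:
     miles  fare
day             
Fri      2    50
Sun      1    52
Wed      2    63
Hence 5.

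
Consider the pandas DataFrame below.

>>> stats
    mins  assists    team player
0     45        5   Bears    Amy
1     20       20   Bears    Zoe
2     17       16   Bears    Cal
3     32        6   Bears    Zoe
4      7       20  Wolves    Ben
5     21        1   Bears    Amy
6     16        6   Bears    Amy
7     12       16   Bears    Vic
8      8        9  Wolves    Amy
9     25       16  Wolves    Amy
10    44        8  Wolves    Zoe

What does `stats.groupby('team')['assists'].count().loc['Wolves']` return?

group by team, count of assists:
team
Bears     7
Wolves    4
Name: assists, dtype: int64
Hence 4.

4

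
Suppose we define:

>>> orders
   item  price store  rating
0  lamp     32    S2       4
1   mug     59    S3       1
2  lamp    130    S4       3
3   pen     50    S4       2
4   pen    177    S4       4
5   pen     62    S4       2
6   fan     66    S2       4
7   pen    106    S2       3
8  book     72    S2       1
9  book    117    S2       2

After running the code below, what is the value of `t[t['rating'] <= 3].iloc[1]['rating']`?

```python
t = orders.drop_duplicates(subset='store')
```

drop duplicate store (keep=first):
   item  price store  rating
0  lamp     32    S2       4
1   mug     59    S3       1
2  lamp    130    S4       3
filter rows where rating <= 3:
   item  price store  rating
1   mug     59    S3       1
2  lamp    130    S4       3
Finally, value at position 1, column 'rating' = 3.

3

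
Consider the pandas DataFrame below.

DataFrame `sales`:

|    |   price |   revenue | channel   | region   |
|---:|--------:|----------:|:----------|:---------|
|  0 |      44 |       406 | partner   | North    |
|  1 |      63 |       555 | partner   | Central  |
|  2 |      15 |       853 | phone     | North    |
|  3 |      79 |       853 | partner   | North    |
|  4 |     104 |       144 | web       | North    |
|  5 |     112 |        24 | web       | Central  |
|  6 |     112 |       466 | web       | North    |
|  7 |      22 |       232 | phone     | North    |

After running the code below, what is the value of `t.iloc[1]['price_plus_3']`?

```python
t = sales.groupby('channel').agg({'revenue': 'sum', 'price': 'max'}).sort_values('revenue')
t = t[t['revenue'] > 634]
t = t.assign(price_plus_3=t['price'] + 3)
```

82

group by channel: sum(revenue), max(price):
         revenue  price
channel                
partner     1814     79
phone       1085     22
web          634    112
sort by revenue:
         revenue  price
channel                
web          634    112
phone       1085     22
partner     1814     79
filter rows where revenue > 634:
         revenue  price
channel                
phone       1085     22
partner     1814     79
add column price_plus_3 = t['price'] + 3:
         revenue  price  price_plus_3
channel                              
phone       1085     22            25
partner     1814     79            82
The value at position 1, column 'price_plus_3' is 82.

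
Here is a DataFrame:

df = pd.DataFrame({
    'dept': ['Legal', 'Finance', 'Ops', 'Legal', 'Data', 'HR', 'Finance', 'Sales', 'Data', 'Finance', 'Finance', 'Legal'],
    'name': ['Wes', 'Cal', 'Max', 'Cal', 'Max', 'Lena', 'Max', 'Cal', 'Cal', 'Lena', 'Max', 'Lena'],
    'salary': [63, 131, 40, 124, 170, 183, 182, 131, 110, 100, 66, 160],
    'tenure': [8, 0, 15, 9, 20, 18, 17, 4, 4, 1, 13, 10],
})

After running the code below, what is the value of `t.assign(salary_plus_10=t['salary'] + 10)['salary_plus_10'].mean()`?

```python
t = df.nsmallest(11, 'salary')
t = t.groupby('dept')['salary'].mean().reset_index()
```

take 11 rows with smallest salary:
       dept  name  salary  tenure
2       Ops   Max      40      15
0     Legal   Wes      63       8
10  Finance   Max      66      13
9   Finance  Lena     100       1
8      Data   Cal     110       4
3     Legal   Cal     124       9
1   Finance   Cal     131       0
7     Sales   Cal     131       4
11    Legal  Lena     160      10
4      Data   Max     170      20
6   Finance   Max     182      17
group by dept, mean of salary:
dept
Data       140.000000
Finance    119.750000
Legal      115.666667
Ops         40.000000
Sales      131.000000
Name: salary, dtype: float64
reset_index():
      dept      salary
0     Data  140.000000
1  Finance  119.750000
2    Legal  115.666667
3      Ops   40.000000
4    Sales  131.000000
add column salary_plus_10 = t['salary'] + 10:
      dept      salary  salary_plus_10
0     Data  140.000000      150.000000
1  Finance  119.750000      129.750000
2    Legal  115.666667      125.666667
3      Ops   40.000000       50.000000
4    Sales  131.000000      141.000000
mean of column 'salary_plus_10' → 119.283333333

119.283333333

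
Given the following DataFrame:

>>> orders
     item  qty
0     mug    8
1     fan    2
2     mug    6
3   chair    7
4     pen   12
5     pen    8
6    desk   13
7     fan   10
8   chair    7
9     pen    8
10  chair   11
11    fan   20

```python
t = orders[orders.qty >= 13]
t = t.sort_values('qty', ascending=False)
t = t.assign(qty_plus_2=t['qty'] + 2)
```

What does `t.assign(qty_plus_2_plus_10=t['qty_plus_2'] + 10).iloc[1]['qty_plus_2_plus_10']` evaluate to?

filter rows where qty >= 13:
    item  qty
6   desk   13
11   fan   20
sort by qty descending:
    item  qty
11   fan   20
6   desk   13
add column qty_plus_2 = t['qty'] + 2:
    item  qty  qty_plus_2
11   fan   20          22
6   desk   13          15
add column qty_plus_2_plus_10 = t['qty_plus_2'] + 10:
    item  qty  qty_plus_2  qty_plus_2_plus_10
11   fan   20          22                  32
6   desk   13          15                  25

25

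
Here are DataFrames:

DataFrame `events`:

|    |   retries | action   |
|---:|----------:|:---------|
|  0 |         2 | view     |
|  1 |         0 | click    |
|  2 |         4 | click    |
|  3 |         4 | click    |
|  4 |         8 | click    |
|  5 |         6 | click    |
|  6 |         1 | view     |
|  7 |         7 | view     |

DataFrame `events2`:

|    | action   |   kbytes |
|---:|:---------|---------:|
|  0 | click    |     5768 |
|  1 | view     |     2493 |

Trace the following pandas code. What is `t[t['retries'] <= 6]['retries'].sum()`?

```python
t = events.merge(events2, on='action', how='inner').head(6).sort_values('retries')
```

16

merge on 'action' (how='inner') → 8 rows:
   retries action  kbytes
0        2   view    2493
1        0  click    5768
2        4  click    5768
3        4  click    5768
4        8  click    5768
5        6  click    5768
6        1   view    2493
7        7   view    2493
take first 6 rows:
   retries action  kbytes
0        2   view    2493
1        0  click    5768
2        4  click    5768
3        4  click    5768
4        8  click    5768
5        6  click    5768
sort by retries:
   retries action  kbytes
1        0  click    5768
0        2   view    2493
2        4  click    5768
3        4  click    5768
5        6  click    5768
4        8  click    5768
filter rows where retries <= 6:
   retries action  kbytes
1        0  click    5768
0        2   view    2493
2        4  click    5768
3        4  click    5768
5        6  click    5768
Taking the sum of column 'retries' gives 16.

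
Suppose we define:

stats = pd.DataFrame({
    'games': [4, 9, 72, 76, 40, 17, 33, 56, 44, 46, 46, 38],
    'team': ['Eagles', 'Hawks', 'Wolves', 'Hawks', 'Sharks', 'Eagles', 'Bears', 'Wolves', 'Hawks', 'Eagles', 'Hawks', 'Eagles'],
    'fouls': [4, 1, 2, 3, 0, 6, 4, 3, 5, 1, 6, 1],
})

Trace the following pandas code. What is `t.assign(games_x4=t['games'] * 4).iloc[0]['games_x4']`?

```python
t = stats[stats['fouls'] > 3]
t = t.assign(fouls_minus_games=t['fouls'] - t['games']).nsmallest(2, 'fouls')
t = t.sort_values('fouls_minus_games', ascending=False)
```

filter rows where fouls > 3:
    games    team  fouls
0       4  Eagles      4
5      17  Eagles      6
6      33   Bears      4
8      44   Hawks      5
10     46   Hawks      6
add column fouls_minus_games = t['fouls'] - t['games']:
    games    team  fouls  fouls_minus_games
0       4  Eagles      4                  0
5      17  Eagles      6                -11
6      33   Bears      4                -29
8      44   Hawks      5                -39
10     46   Hawks      6                -40
take 2 rows with smallest fouls:
   games    team  fouls  fouls_minus_games
0      4  Eagles      4                  0
6     33   Bears      4                -29
sort by fouls_minus_games descending:
   games    team  fouls  fouls_minus_games
0      4  Eagles      4                  0
6     33   Bears      4                -29
add column games_x4 = t['games'] * 4:
   games    team  fouls  fouls_minus_games  games_x4
0      4  Eagles      4                  0        16
6     33   Bears      4                -29       132
Taking the value at position 0, column 'games_x4' gives 16.

16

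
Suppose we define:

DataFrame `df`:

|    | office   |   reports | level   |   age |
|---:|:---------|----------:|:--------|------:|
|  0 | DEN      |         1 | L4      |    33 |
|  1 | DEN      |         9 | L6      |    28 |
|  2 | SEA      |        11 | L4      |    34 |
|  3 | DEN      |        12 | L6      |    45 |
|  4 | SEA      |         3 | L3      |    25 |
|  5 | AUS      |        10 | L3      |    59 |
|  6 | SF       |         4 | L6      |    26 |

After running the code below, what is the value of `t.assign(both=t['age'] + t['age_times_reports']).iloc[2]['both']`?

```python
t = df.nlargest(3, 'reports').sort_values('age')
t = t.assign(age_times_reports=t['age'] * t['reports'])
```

649

take 3 rows with largest reports:
  office  reports level  age
3    DEN       12    L6   45
2    SEA       11    L4   34
5    AUS       10    L3   59
sort by age:
  office  reports level  age
2    SEA       11    L4   34
3    DEN       12    L6   45
5    AUS       10    L3   59
add column age_times_reports = t['age'] * t['reports']:
  office  reports level  age  age_times_reports
2    SEA       11    L4   34                374
3    DEN       12    L6   45                540
5    AUS       10    L3   59                590
add column both = t['age'] + t['age_times_reports']:
  office  reports level  age  age_times_reports  both
2    SEA       11    L4   34                374   408
3    DEN       12    L6   45                540   585
5    AUS       10    L3   59                590   649
value at position 2, column 'both' → 649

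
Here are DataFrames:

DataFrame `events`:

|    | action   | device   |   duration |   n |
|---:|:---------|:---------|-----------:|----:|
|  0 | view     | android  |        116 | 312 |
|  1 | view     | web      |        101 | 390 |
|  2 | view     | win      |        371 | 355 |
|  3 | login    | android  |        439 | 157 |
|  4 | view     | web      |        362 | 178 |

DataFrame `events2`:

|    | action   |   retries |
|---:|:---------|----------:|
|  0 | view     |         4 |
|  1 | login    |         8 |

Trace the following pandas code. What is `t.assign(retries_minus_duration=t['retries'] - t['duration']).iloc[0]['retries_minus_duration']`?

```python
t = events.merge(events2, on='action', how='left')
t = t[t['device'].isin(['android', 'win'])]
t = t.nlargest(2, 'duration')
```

-431

merge on 'action' (how='left') → 5 rows:
  action   device  duration    n  retries
0   view  android       116  312        4
1   view      web       101  390        4
2   view      win       371  355        4
3  login  android       439  157        8
4   view      web       362  178        4
filter rows where device in ['android', 'win']:
  action   device  duration    n  retries
0   view  android       116  312        4
2   view      win       371  355        4
3  login  android       439  157        8
take 2 rows with largest duration:
  action   device  duration    n  retries
3  login  android       439  157        8
2   view      win       371  355        4
add column retries_minus_duration = t['retries'] - t['duration']:
  action   device  duration    n  retries  retries_minus_duration
3  login  android       439  157        8                    -431
2   view      win       371  355        4                    -367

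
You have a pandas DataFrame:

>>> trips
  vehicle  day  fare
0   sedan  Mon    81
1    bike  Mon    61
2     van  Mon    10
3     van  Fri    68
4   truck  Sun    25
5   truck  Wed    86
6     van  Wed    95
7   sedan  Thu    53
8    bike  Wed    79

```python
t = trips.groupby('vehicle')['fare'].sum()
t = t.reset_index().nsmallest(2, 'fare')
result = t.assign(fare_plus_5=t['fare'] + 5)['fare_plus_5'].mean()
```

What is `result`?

group by vehicle, sum of fare:
vehicle
bike     140
sedan    134
truck    111
van      173
Name: fare, dtype: int64
reset_index():
  vehicle  fare
0    bike   140
1   sedan   134
2   truck   111
3     van   173
take 2 rows with smallest fare:
  vehicle  fare
2   truck   111
1   sedan   134
add column fare_plus_5 = t['fare'] + 5:
  vehicle  fare  fare_plus_5
2   truck   111          116
1   sedan   134          139
The mean of column 'fare_plus_5' is 127.5.

127.5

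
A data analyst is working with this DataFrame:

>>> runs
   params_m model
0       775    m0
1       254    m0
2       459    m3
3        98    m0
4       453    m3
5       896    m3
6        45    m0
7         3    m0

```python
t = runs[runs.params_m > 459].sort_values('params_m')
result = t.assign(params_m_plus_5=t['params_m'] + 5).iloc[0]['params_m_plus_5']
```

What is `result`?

780

filter rows where params_m > 459:
   params_m model
0       775    m0
5       896    m3
sort by params_m:
   params_m model
0       775    m0
5       896    m3
add column params_m_plus_5 = t['params_m'] + 5:
   params_m model  params_m_plus_5
0       775    m0              780
5       896    m3              901
Then the value at position 0, column 'params_m_plus_5': 780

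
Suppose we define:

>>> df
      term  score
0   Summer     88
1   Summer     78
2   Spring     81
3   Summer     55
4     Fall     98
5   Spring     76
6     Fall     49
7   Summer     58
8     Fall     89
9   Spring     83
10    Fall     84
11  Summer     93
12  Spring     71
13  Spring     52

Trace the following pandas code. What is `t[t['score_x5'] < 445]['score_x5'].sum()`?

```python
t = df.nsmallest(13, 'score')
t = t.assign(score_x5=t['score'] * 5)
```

3875

take 13 rows with smallest score:
      term  score
6     Fall     49
13  Spring     52
3   Summer     55
7   Summer     58
12  Spring     71
5   Spring     76
1   Summer     78
2   Spring     81
9   Spring     83
10    Fall     84
0   Summer     88
8     Fall     89
11  Summer     93
add column score_x5 = t['score'] * 5:
      term  score  score_x5
6     Fall     49       245
13  Spring     52       260
3   Summer     55       275
7   Summer     58       290
12  Spring     71       355
5   Spring     76       380
1   Summer     78       390
2   Spring     81       405
9   Spring     83       415
10    Fall     84       420
0   Summer     88       440
8     Fall     89       445
11  Summer     93       465
filter rows where score_x5 < 445:
      term  score  score_x5
6     Fall     49       245
13  Spring     52       260
3   Summer     55       275
7   Summer     58       290
12  Spring     71       355
5   Spring     76       380
1   Summer     78       390
2   Spring     81       405
9   Spring     83       415
10    Fall     84       420
0   Summer     88       440
Reading off the sum of column 'score_x5', we get 3875.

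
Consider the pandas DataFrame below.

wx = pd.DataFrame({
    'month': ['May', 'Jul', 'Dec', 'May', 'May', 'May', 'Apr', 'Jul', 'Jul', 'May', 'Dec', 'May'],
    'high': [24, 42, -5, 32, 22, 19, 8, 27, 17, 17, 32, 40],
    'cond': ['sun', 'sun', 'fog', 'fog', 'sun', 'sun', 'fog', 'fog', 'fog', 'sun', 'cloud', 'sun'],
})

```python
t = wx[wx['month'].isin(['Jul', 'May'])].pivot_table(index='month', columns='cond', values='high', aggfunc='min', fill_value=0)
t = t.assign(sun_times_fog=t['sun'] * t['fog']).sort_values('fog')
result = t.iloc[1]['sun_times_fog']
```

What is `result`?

filter rows where month in ['Jul', 'May']:
   month  high cond
0    May    24  sun
1    Jul    42  sun
3    May    32  fog
4    May    22  sun
5    May    19  sun
7    Jul    27  fog
8    Jul    17  fog
9    May    17  sun
11   May    40  sun
pivot: rows=month, cols=cond, min(high):
cond   fog  sun
month          
Jul     17   42
May     32   17
add column sun_times_fog = t['sun'] * t['fog']:
cond   fog  sun  sun_times_fog
month                         
Jul     17   42            714
May     32   17            544
sort by fog:
cond   fog  sun  sun_times_fog
month                         
Jul     17   42            714
May     32   17            544

544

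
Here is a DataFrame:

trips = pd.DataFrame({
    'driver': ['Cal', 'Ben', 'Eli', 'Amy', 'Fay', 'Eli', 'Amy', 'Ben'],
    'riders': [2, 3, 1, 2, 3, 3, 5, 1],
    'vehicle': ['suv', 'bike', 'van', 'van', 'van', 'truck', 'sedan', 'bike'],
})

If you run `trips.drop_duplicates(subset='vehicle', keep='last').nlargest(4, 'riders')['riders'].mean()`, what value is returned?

3.25

drop duplicate vehicle (keep=last):
  driver  riders vehicle
0    Cal       2     suv
4    Fay       3     van
5    Eli       3   truck
6    Amy       5   sedan
7    Ben       1    bike
take 4 rows with largest riders:
  driver  riders vehicle
6    Amy       5   sedan
4    Fay       3     van
5    Eli       3   truck
0    Cal       2     suv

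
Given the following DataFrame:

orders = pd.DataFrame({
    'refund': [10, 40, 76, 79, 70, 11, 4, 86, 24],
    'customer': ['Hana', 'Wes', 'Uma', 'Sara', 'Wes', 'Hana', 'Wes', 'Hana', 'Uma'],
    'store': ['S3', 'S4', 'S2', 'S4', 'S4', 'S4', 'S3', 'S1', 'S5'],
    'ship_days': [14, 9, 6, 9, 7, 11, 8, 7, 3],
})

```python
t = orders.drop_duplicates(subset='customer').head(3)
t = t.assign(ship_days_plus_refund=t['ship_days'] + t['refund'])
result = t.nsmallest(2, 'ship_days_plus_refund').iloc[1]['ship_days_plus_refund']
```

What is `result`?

drop duplicate customer (keep=first):
   refund customer store  ship_days
0      10     Hana    S3         14
1      40      Wes    S4          9
2      76      Uma    S2          6
3      79     Sara    S4          9
take first 3 rows:
   refund customer store  ship_days
0      10     Hana    S3         14
1      40      Wes    S4          9
2      76      Uma    S2          6
add column ship_days_plus_refund = t['ship_days'] + t['refund']:
   refund customer store  ship_days  ship_days_plus_refund
0      10     Hana    S3         14                     24
1      40      Wes    S4          9                     49
2      76      Uma    S2          6                     82
take 2 rows with smallest ship_days_plus_refund:
   refund customer store  ship_days  ship_days_plus_refund
0      10     Hana    S3         14                     24
1      40      Wes    S4          9                     49
So iloc[1]['ship_days_plus_refund'] = 49.

49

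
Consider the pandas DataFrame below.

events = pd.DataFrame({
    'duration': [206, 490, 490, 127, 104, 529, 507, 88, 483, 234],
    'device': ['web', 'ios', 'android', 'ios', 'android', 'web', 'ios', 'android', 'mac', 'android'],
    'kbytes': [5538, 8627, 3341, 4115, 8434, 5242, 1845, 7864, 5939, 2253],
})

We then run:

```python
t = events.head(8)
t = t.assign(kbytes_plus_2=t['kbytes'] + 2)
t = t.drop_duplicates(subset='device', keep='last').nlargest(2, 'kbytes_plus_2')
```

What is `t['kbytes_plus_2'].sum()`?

13110

take first 8 rows:
   duration   device  kbytes
0       206      web    5538
1       490      ios    8627
2       490  android    3341
3       127      ios    4115
4       104  android    8434
5       529      web    5242
6       507      ios    1845
7        88  android    7864
add column kbytes_plus_2 = t['kbytes'] + 2:
   duration   device  kbytes  kbytes_plus_2
0       206      web    5538           5540
1       490      ios    8627           8629
2       490  android    3341           3343
3       127      ios    4115           4117
4       104  android    8434           8436
5       529      web    5242           5244
6       507      ios    1845           1847
7        88  android    7864           7866
drop duplicate device (keep=last):
   duration   device  kbytes  kbytes_plus_2
5       529      web    5242           5244
6       507      ios    1845           1847
7        88  android    7864           7866
take 2 rows with largest kbytes_plus_2:
   duration   device  kbytes  kbytes_plus_2
7        88  android    7864           7866
5       529      web    5242           5244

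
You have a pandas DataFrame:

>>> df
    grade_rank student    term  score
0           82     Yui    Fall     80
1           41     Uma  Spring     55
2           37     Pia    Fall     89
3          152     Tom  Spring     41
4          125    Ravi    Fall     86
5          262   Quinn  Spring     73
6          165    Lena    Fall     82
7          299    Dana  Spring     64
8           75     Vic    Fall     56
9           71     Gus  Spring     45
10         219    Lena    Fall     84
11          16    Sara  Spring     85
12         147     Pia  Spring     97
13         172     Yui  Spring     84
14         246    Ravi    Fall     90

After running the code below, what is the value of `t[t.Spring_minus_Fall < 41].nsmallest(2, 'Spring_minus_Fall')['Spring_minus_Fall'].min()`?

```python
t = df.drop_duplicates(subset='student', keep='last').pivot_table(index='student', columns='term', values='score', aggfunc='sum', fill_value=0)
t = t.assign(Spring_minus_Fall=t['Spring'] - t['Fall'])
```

drop duplicate student (keep=last):
    grade_rank student    term  score
1           41     Uma  Spring     55
3          152     Tom  Spring     41
5          262   Quinn  Spring     73
7          299    Dana  Spring     64
8           75     Vic    Fall     56
9           71     Gus  Spring     45
10         219    Lena    Fall     84
11          16    Sara  Spring     85
12         147     Pia  Spring     97
13         172     Yui  Spring     84
14         246    Ravi    Fall     90
pivot: rows=student, cols=term, sum(score):
term     Fall  Spring
student              
Dana        0      64
Gus         0      45
Lena       84       0
Pia         0      97
Quinn       0      73
Ravi       90       0
Sara        0      85
Tom         0      41
Uma         0      55
Vic        56       0
Yui         0      84
add column Spring_minus_Fall = t['Spring'] - t['Fall']:
term     Fall  Spring  Spring_minus_Fall
student                                 
Dana        0      64                 64
Gus         0      45                 45
Lena       84       0                -84
Pia         0      97                 97
Quinn       0      73                 73
Ravi       90       0                -90
Sara        0      85                 85
Tom         0      41                 41
Uma         0      55                 55
Vic        56       0                -56
Yui         0      84                 84
filter rows where Spring_minus_Fall < 41:
term     Fall  Spring  Spring_minus_Fall
student                                 
Lena       84       0                -84
Ravi       90       0                -90
Vic        56       0                -56
take 2 rows with smallest Spring_minus_Fall:
term     Fall  Spring  Spring_minus_Fall
student                                 
Ravi       90       0                -90
Lena       84       0                -84
Reading off the min of column 'Spring_minus_Fall', we get -90.

-90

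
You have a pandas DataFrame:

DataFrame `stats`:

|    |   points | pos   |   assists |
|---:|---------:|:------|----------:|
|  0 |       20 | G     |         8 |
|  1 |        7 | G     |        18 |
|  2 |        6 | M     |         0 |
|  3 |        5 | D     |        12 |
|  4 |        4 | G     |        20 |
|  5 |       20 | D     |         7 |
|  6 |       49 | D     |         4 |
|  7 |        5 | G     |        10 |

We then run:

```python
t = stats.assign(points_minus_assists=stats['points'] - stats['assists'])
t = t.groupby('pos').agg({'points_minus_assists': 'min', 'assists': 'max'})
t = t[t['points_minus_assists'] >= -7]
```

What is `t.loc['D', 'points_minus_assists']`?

add column points_minus_assists = stats['points'] - stats['assists']:
   points pos  assists  points_minus_assists
0      20   G        8                    12
1       7   G       18                   -11
2       6   M        0                     6
3       5   D       12                    -7
4       4   G       20                   -16
5      20   D        7                    13
6      49   D        4                    45
7       5   G       10                    -5
group by pos: min(points_minus_assists), max(assists):
     points_minus_assists  assists
pos                               
D                      -7       12
G                     -16       20
M                       6        0
filter rows where points_minus_assists >= -7:
     points_minus_assists  assists
pos                               
D                      -7       12
M                       6        0
The value at row 'D', column 'points_minus_assists' is -7.

-7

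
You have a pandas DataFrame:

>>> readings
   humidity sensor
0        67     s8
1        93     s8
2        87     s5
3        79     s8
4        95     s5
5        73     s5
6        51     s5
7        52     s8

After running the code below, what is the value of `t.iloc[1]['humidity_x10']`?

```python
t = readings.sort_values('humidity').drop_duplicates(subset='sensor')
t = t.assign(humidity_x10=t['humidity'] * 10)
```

520

sort by humidity:
   humidity sensor
6        51     s5
7        52     s8
0        67     s8
5        73     s5
3        79     s8
2        87     s5
1        93     s8
4        95     s5
drop duplicate sensor (keep=first):
   humidity sensor
6        51     s5
7        52     s8
add column humidity_x10 = t['humidity'] * 10:
   humidity sensor  humidity_x10
6        51     s5           510
7        52     s8           520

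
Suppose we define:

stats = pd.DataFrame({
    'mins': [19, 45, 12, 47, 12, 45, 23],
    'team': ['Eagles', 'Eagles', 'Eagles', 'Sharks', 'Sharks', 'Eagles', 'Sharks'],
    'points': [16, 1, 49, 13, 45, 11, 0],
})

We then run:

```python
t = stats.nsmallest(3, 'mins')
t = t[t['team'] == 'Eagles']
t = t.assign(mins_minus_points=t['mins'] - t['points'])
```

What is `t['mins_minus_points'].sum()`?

take 3 rows with smallest mins:
   mins    team  points
2    12  Eagles      49
4    12  Sharks      45
0    19  Eagles      16
filter rows where team == 'Eagles':
   mins    team  points
2    12  Eagles      49
0    19  Eagles      16
add column mins_minus_points = t['mins'] - t['points']:
   mins    team  points  mins_minus_points
2    12  Eagles      49                -37
0    19  Eagles      16                  3
Finally, sum of column 'mins_minus_points' = -34.

-34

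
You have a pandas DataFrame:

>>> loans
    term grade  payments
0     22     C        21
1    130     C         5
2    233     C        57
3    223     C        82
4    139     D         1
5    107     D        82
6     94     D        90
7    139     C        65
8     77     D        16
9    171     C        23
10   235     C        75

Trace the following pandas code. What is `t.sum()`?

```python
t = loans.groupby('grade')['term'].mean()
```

group by grade, mean of term:
grade
C    164.714286
D    104.250000
Name: term, dtype: float64
Hence 268.964285714.

268.964285714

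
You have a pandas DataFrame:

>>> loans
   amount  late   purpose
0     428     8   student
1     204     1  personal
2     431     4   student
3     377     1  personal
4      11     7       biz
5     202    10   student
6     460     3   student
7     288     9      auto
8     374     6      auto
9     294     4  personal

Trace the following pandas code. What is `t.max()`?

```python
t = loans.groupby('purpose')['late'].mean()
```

7.5

group by purpose, mean of late:
purpose
auto        7.50
biz         7.00
personal    2.00
student     6.25
Name: late, dtype: float64
Taking the max of the resulting series gives 7.5.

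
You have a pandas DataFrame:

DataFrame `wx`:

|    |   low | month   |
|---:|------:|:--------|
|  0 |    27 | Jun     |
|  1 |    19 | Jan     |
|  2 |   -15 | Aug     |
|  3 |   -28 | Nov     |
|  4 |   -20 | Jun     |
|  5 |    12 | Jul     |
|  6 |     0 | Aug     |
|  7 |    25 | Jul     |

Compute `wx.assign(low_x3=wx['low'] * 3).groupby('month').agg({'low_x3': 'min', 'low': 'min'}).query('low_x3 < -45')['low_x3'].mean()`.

-72.0

add column low_x3 = wx['low'] * 3:
   low month  low_x3
0   27   Jun      81
1   19   Jan      57
2  -15   Aug     -45
3  -28   Nov     -84
4  -20   Jun     -60
5   12   Jul      36
6    0   Aug       0
7   25   Jul      75
group by month: min(low_x3), min(low):
       low_x3  low
month             
Aug       -45  -15
Jan        57   19
Jul        36   12
Jun       -60  -20
Nov       -84  -28
filter rows where low_x3 < -45:
       low_x3  low
month             
Jun       -60  -20
Nov       -84  -28
Then the mean of column 'low_x3': -72.0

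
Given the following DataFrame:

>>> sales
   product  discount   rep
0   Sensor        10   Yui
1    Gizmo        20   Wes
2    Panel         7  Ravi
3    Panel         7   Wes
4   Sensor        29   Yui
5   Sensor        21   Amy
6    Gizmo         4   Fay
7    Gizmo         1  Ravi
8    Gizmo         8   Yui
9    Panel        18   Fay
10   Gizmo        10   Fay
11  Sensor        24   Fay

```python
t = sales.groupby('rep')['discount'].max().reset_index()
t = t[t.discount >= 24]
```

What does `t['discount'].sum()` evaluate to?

group by rep, max of discount:
rep
Amy     21
Fay     24
Ravi     7
Wes     20
Yui     29
Name: discount, dtype: int64
reset_index():
    rep  discount
0   Amy        21
1   Fay        24
2  Ravi         7
3   Wes        20
4   Yui        29
filter rows where discount >= 24:
   rep  discount
1  Fay        24
4  Yui        29

53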